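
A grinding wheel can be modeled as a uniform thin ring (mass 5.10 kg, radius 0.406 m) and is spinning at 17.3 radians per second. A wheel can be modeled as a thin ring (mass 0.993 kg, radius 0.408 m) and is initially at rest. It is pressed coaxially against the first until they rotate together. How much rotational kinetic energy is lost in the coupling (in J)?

No external torque acts about the common axis, so total angular momentum is conserved.
Moments of inertia: I_A = (5.10)(0.406)² = 0.8407 kg·m²; I_B = (0.993)(0.408)² = 0.1653 kg·m².
Taking A's sense as positive: L = (0.8407)(17.3) = 14.54 kg·m²·rad/s.
Combined I = 0.8407 + 0.1653 = 1.006 kg·m².
ω_f = L / I = 14.54 / 1.006 = 14.46 rad/s.
KE_i = ½ΣIω² = 125.8 J; KE_f = ½(1.006)(14.46)² = 105.1 J.

ΔKE lost ≈ 20.7 J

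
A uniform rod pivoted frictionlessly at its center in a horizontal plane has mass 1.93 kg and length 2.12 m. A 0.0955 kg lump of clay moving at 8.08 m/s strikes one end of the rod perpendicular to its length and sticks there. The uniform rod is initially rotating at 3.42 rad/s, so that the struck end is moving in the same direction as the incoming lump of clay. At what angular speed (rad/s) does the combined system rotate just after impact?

About the pivot the impulsive forces during the collision are internal, so angular momentum about that axis is conserved.
I_p = (1/12)(1.93)(2.12)² = 0.7228 kg·m². Taking the sense of the lump of clay's angular momentum as positive, L_{lump} = m v R = (0.0955)(8.08)(2.12/2) = 0.8179 kg·m²/s.
L_i = +I_p ω_p + m v R = +(0.7228)(3.42) + 0.8179 = 3.290 kg·m²/s.
After sticking, I_f = I_p + m R² = 0.7228 + (0.0955)(2.12/2)² = 0.8302 kg·m².
ω_f = L_i / I_f = 3.290 / 0.8302 = 3.963 rad/s.

|ω_f| ≈ 3.96 rad/s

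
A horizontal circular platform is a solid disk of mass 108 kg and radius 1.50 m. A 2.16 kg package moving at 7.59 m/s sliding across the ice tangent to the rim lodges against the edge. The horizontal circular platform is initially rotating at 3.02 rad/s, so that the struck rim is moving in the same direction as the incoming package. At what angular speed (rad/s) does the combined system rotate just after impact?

The axle reaction passes through the central axle and exerts no torque about it; angular momentum about the central axle is conserved through the impact.
I_p = ½(108)(1.50)² = 121.5 kg·m². Taking the sense of the package's angular momentum as positive, L_{package} = m v R = (2.16)(7.59)(1.50) = 24.59 kg·m²/s.
L_i = +I_p ω_p + m v R = +(121.5)(3.02) + 24.59 = 391.5 kg·m²/s.
After sticking, I_f = I_p + m R² = 121.5 + (2.16)(1.50)² = 126.4 kg·m².
ω_f = L_i / I_f = 391.5 / 126.4 = 3.098 rad/s.

|ω_f| ≈ 3.10 rad/s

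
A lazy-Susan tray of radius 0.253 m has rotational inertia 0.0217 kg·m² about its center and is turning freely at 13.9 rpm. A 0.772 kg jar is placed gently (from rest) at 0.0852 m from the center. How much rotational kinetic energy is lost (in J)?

energy lost ≈ 0.00472 J

No external torque acts about the center; L_before = L_after.
Added inertia Σmr² = (0.772)(0.0852)² = 0.005604 kg·m²; I_f = 0.02170 + 0.005604 = 0.02730 kg·m².
ω_f = I_p ω_i / I_f = (0.02170)(13.9) / 0.02730 = 11.05 rpm.
KE_i = ½(0.02170)(1.456 rad/s)² = 0.02299 J; KE_f = ½(0.02730)(1.157)² = 0.01827 J.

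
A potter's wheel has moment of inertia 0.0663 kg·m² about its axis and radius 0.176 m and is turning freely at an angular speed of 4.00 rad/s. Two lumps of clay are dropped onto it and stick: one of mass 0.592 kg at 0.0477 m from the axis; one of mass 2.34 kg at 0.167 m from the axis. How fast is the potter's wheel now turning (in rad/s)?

ω_f ≈ 2.00 rad/s

No external torque acts about the axis; L_before = L_after.
Added inertia Σmr² = (0.592)(0.0477)² + (2.34)(0.167)² = 0.06661 kg·m²; I_f = 0.06630 + 0.06661 = 0.1329 kg·m².
ω_f = I_p ω_i / I_f = (0.06630)(4.00) / 0.1329 = 1.995 rad/s.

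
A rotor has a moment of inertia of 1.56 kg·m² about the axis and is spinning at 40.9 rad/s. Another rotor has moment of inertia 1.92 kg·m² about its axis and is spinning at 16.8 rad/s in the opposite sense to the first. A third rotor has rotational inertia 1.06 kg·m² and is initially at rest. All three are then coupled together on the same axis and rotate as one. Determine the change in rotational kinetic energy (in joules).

ΔKE ≈ -1470 J

No external torque acts about the common axis, so total angular momentum is conserved.
Taking A's sense as positive: L = (1.560)(40.9) − (1.920)(16.8) = 31.55 kg·m²·rad/s.
Combined I = 1.560 + 1.920 + 1.060 = 4.540 kg·m².
ω_f = L / I = 31.55 / 4.540 = 6.949 rad/s.
KE_i = ½ΣIω² = 1576 J; KE_f = ½(4.540)(6.949)² = 109.6 J.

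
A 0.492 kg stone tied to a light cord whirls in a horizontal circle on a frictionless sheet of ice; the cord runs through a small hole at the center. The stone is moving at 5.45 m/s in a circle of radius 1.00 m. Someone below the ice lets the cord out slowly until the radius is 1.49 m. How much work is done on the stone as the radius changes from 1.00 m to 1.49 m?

The only horizontal force on the mass is along the cord (radial), so it exerts no torque about the hole and angular momentum m v r is conserved.
v₂ = v₁ r₁ / r₂ = (5.45)(1.00) / (1.49) = 3.658 m/s.
W = ΔKE = ½m(v₂² − v₁²) = -4.016 J.

W ≈ -4.02 J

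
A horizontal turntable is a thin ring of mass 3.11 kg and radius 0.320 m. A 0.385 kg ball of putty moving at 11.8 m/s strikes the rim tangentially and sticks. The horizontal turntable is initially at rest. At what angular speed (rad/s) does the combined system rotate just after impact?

|ω_f| ≈ 4.06 rad/s

About the axle the impulsive forces during the collision are internal, so angular momentum about that axis is conserved.
I_p = (3.11)(0.320)² = 0.3185 kg·m². Taking the sense of the ball of putty's angular momentum as positive, L_{ball} = m v R = (0.385)(11.8)(0.320) = 1.454 kg·m²/s.
L_i = 0 + 1.454 = 1.454 kg·m²/s.
After sticking, I_f = I_p + m R² = 0.3185 + (0.385)(0.320)² = 0.3579 kg·m².
ω_f = L_i / I_f = 1.454 / 0.3579 = 4.062 rad/s.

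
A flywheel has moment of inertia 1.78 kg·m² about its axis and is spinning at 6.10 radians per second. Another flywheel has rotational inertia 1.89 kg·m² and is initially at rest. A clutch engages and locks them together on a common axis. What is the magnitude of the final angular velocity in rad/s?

|ω_f| ≈ 2.96 rad/s

The coupling torques are internal; angular momentum about the shared axis is conserved.
Taking A's sense as positive: L = (1.780)(6.10) = 10.86 kg·m²·rad/s.
Combined I = 1.780 + 1.890 = 3.670 kg·m².
ω_f = L / I = 10.86 / 3.670 = 2.959 rad/s.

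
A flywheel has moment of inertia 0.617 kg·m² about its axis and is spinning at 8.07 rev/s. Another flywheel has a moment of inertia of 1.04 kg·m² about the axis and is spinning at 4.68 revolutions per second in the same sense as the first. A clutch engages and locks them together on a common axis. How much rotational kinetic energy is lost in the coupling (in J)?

No external torque acts about the common axis, so total angular momentum is conserved.
Taking A's sense as positive: L = (0.6170)(8.07) + (1.040)(4.68) = 9.846 kg·m²·rev/s.
Combined I = 0.6170 + 1.040 = 1.657 kg·m².
ω_f = L / I = 9.846 / 1.657 = 5.942 rev/s.
KE_i = ½ΣIω² = 1243 J; KE_f = ½(1.657)(37.34)² = 1155 J.

ΔKE lost ≈ 87.8 J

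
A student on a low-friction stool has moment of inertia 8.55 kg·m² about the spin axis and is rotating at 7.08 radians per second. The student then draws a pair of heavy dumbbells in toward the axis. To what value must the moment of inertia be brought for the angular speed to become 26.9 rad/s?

With no external torque about the axis, L is conserved: I₁ω₁ = I₂ω₂.
I₂ = I₁ω₁ / ω₂ = (8.55)(7.08) / (26.9) = 2.250 kg·m².

I₂ ≈ 2.25 kg·m²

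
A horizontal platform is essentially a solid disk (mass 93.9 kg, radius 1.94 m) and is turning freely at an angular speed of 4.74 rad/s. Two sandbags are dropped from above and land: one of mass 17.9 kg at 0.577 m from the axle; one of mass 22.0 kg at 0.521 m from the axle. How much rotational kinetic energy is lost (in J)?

energy lost ≈ 126 J

No external torque acts about the axle; L_before = L_after.
I_p = ½(93.9)(1.94)² = 176.7 kg·m².
Added inertia Σmr² = (17.9)(0.577)² + (22.0)(0.521)² = 11.93 kg·m²; I_f = 176.7 + 11.93 = 188.6 kg·m².
ω_f = I_p ω_i / I_f = (176.7)(4.74) / 188.6 = 4.440 rad/s.
KE_i = ½(176.7)(4.740 rad/s)² = 1985 J; KE_f = ½(188.6)(4.440)² = 1859 J.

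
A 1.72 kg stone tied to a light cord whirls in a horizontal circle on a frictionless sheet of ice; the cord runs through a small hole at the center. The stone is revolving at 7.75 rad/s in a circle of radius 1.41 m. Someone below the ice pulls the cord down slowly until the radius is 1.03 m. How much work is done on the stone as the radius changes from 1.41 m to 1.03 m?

W ≈ 89.8 J

No torque about the axis ⇒ m r₁² ω₁ = m r₂² ω₂.
ω₂ = ω₁ (r₁/r₂)² = (7.75)(1.41/1.03)² = 14.52 rad/s.
W = ΔKE = ½m(v₂² − v₁²) = 89.75 J.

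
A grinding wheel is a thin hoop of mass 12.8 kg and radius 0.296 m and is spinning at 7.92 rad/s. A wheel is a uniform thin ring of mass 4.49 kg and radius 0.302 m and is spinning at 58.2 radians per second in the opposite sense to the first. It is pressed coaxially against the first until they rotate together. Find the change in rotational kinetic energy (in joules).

ΔKE ≈ -656 J

The coupling torques are internal; angular momentum about the shared axis is conserved.
Moments of inertia: I_A = (12.8)(0.296)² = 1.121 kg·m²; I_B = (4.49)(0.302)² = 0.4095 kg·m².
Taking A's sense as positive: L = (1.121)(7.92) − (0.4095)(58.2) = -14.95 kg·m²·rad/s.
Combined I = 1.121 + 0.4095 = 1.531 kg·m².
ω_f = L / I = -14.95 / 1.531 = -9.766 rad/s.
KE_i = ½ΣIω² = 728.7 J; KE_f = ½(1.531)(9.766)² = 73.00 J.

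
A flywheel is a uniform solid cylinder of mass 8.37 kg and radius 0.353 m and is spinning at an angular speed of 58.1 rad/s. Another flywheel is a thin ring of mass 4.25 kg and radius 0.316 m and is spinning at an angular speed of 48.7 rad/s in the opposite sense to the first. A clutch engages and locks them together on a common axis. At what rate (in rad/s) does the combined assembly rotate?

No external torque acts about the common axis, so total angular momentum is conserved.
Moments of inertia: I_A = ½(8.37)(0.353)² = 0.5215 kg·m²; I_B = (4.25)(0.316)² = 0.4244 kg·m².
Taking A's sense as positive: L = (0.5215)(58.1) − (0.4244)(48.7) = 9.631 kg·m²·rad/s.
Combined I = 0.5215 + 0.4244 = 0.9459 kg·m².
ω_f = L / I = 9.631 / 0.9459 = 10.18 rad/s.

|ω_f| ≈ 10.2 rad/s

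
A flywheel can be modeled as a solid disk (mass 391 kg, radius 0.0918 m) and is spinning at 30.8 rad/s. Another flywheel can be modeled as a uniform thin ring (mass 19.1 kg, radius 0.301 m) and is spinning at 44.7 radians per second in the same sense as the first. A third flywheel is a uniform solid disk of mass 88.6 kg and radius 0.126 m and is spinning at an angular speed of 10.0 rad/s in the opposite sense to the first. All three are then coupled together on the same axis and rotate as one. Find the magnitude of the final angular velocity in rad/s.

|ω_f| ≈ 29.7 rad/s

No external torque acts about the common axis, so total angular momentum is conserved.
Moments of inertia: I_A = ½(391)(0.0918)² = 1.648 kg·m²; I_B = (19.1)(0.301)² = 1.730 kg·m²; I_C = ½(88.6)(0.126)² = 0.7033 kg·m².
Taking A's sense as positive: L = (1.648)(30.8) + (1.730)(44.7) − (0.7033)(10.0) = 121.1 kg·m²·rad/s.
Combined I = 1.648 + 1.730 + 0.7033 = 4.081 kg·m².
ω_f = L / I = 121.1 / 4.081 = 29.66 rad/s.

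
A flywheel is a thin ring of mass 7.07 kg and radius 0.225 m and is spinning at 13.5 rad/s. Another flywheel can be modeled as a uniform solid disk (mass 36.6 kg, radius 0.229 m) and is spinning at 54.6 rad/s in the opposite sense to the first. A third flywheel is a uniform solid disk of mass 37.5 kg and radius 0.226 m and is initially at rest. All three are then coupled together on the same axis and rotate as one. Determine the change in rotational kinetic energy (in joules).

The coupling torques are internal; angular momentum about the shared axis is conserved.
Moments of inertia: I_A = (7.07)(0.225)² = 0.3579 kg·m²; I_B = ½(36.6)(0.229)² = 0.9597 kg·m²; I_C = ½(37.5)(0.226)² = 0.9577 kg·m².
Taking A's sense as positive: L = (0.3579)(13.5) − (0.9597)(54.6) = -47.57 kg·m²·rad/s.
Combined I = 0.3579 + 0.9597 + 0.9577 = 2.275 kg·m².
ω_f = L / I = -47.57 / 2.275 = -20.91 rad/s.
KE_i = ½ΣIω² = 1463 J; KE_f = ½(2.275)(20.91)² = 497.2 J.

ΔKE ≈ -966 J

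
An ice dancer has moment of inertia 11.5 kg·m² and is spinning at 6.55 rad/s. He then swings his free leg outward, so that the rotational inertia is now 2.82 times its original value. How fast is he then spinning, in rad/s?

No external torque acts about the spin axis, so angular momentum is conserved.
I₂ = 2.82 × 11.5 = 32.43 kg·m².
ω₂ = I₁ω₁ / I₂ = (11.50)(6.55 rad/s) / (32.43) = 2.323 rad/s.

ω₂ ≈ 2.32 rad/s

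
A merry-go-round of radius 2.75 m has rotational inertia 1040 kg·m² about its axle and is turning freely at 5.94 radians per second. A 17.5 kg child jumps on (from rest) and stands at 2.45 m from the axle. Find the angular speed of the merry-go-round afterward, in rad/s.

No external torque acts about the axle; L_before = L_after.
Added inertia Σmr² = (17.5)(2.45)² = 105.0 kg·m²; I_f = 1040 + 105.0 = 1145 kg·m².
ω_f = I_p ω_i / I_f = (1040)(5.94) / 1145 = 5.395 rad/s.

ω_f ≈ 5.40 rad/s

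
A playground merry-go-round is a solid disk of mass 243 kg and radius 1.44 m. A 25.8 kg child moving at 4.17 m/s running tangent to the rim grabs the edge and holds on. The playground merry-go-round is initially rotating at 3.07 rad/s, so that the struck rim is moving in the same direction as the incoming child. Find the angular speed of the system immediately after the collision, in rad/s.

About the axle the impulsive forces during the collision are internal, so angular momentum about that axis is conserved.
I_p = ½(243)(1.44)² = 251.9 kg·m². Taking the sense of the child's angular momentum as positive, L_{child} = m v R = (25.8)(4.17)(1.44) = 154.9 kg·m²/s.
L_i = +I_p ω_p + m v R = +(251.9)(3.07) + 154.9 = 928.4 kg·m²/s.
After sticking, I_f = I_p + m R² = 251.9 + (25.8)(1.44)² = 305.4 kg·m².
ω_f = L_i / I_f = 928.4 / 305.4 = 3.039 rad/s.

|ω_f| ≈ 3.04 rad/s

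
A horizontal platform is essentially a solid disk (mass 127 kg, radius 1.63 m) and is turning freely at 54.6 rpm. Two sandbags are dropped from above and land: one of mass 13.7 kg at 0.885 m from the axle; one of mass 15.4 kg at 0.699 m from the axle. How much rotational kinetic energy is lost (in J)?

The added mass arrives with no angular momentum about the axle, and any external torque about the axle is negligible, so the system's angular momentum is conserved.
I_p = ½(127)(1.63)² = 168.7 kg·m².
Added inertia Σmr² = (13.7)(0.885)² + (15.4)(0.699)² = 18.25 kg·m²; I_f = 168.7 + 18.25 = 187.0 kg·m².
ω_f = I_p ω_i / I_f = (168.7)(54.6) / 187.0 = 49.27 rpm.
KE_i = ½(168.7)(5.718 rad/s)² = 2758 J; KE_f = ½(187.0)(5.159)² = 2489 J.

energy lost ≈ 269 J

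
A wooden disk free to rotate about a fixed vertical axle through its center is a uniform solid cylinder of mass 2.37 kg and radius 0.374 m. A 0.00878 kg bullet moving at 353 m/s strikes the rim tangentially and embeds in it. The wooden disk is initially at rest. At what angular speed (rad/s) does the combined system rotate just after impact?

The axle reaction passes through the axle and exerts no torque about it; angular momentum about the axle is conserved through the impact.
I_p = ½(2.37)(0.374)² = 0.1658 kg·m². Taking the sense of the bullet's angular momentum as positive, L_{bullet} = m v R = (0.00878)(353)(0.374) = 1.159 kg·m²/s.
L_i = 0 + 1.159 = 1.159 kg·m²/s.
After sticking, I_f = I_p + m R² = 0.1658 + (0.00878)(0.374)² = 0.1670 kg·m².
ω_f = L_i / I_f = 1.159 / 0.1670 = 6.942 rad/s.

|ω_f| ≈ 6.94 rad/s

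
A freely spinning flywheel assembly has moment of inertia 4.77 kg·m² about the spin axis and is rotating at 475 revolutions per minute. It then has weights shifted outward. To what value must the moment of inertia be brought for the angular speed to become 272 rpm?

I₂ ≈ 8.33 kg·m²

Angular momentum about the spin axis is conserved since the torque about it is zero.
I₂ = I₁ω₁ / ω₂ = (4.77)(475) / (272) = 8.330 kg·m².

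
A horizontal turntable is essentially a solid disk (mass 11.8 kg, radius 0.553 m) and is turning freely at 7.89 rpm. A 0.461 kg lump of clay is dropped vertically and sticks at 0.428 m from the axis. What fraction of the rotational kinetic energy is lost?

No external torque acts about the axis; L_before = L_after.
I_p = ½(11.8)(0.553)² = 1.804 kg·m².
Added inertia Σmr² = (0.461)(0.428)² = 0.08445 kg·m²; I_f = 1.804 + 0.08445 = 1.889 kg·m².
ω_f = I_p ω_i / I_f = (1.804)(7.89) / 1.889 = 7.537 rpm.
KE_i = ½(1.804)(0.8262 rad/s)² = 0.6159 J; KE_f = ½(1.889)(0.7893)² = 0.5883 J.
Fraction lost = 0.04471.

fraction ≈ 0.0447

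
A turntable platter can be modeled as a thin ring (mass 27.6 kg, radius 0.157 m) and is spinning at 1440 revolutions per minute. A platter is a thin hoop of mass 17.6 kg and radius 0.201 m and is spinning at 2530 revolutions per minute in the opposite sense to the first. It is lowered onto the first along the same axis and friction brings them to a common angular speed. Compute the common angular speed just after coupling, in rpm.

The coupling torques are internal; angular momentum about the shared axis is conserved.
Moments of inertia: I_A = (27.6)(0.157)² = 0.6803 kg·m²; I_B = (17.6)(0.201)² = 0.7111 kg·m².
Taking A's sense as positive: L = (0.6803)(1440) − (0.7111)(2530) = -819.3 kg·m²·rpm.
Combined I = 0.6803 + 0.7111 = 1.391 kg·m².
ω_f = L / I = -819.3 / 1.391 = -588.9 rpm.

|ω_f| ≈ 589 rpm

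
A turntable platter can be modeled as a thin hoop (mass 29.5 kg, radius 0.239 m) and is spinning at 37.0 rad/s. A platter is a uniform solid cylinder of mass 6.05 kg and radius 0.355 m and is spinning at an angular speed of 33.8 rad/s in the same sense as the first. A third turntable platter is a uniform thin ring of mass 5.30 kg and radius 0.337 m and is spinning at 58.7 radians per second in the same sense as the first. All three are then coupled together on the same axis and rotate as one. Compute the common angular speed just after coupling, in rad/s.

No external torque acts about the common axis, so total angular momentum is conserved.
Moments of inertia: I_A = (29.5)(0.239)² = 1.685 kg·m²; I_B = ½(6.05)(0.355)² = 0.3812 kg·m²; I_C = (5.30)(0.337)² = 0.6019 kg·m².
Taking A's sense as positive: L = (1.685)(37.0) + (0.3812)(33.8) + (0.6019)(58.7) = 110.6 kg·m²·rad/s.
Combined I = 1.685 + 0.3812 + 0.6019 = 2.668 kg·m².
ω_f = L / I = 110.6 / 2.668 = 41.44 rad/s.

|ω_f| ≈ 41.4 rad/s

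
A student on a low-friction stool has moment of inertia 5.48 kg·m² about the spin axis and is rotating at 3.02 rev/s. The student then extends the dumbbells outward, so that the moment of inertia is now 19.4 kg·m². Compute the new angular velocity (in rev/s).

ω₂ ≈ 0.853 rev/s

No external torque acts about the spin axis, so angular momentum is conserved.
ω₂ = I₁ω₁ / I₂ = (5.480)(3.02 rev/s) / (19.40) = 0.8531 rev/s.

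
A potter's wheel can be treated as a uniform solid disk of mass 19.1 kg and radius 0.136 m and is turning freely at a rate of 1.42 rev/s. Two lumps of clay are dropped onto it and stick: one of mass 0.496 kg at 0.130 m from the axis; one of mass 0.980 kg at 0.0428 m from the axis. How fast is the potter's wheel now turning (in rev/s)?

The added mass arrives with no angular momentum about the axis, and any external torque about the axis is negligible, so the system's angular momentum is conserved.
I_p = ½(19.1)(0.136)² = 0.1766 kg·m².
Added inertia Σmr² = (0.496)(0.130)² + (0.980)(0.0428)² = 0.01018 kg·m²; I_f = 0.1766 + 0.01018 = 0.1868 kg·m².
ω_f = I_p ω_i / I_f = (0.1766)(1.42) / 0.1868 = 1.343 rev/s.

ω_f ≈ 1.34 rev/s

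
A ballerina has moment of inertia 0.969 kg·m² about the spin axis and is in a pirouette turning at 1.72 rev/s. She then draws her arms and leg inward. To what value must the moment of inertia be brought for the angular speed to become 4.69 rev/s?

I₂ ≈ 0.355 kg·m²

Angular momentum about the spin axis is conserved since the torque about it is zero.
I₂ = I₁ω₁ / ω₂ = (0.969)(1.72) / (4.69) = 0.3554 kg·m².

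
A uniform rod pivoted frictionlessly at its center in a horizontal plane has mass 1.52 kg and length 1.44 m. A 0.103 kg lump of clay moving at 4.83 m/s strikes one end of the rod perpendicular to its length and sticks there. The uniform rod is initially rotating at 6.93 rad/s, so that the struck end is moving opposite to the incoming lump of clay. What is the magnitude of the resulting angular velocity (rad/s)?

About the pivot the impulsive forces during the collision are internal, so angular momentum about that axis is conserved.
I_p = (1/12)(1.52)(1.44)² = 0.2627 kg·m². Taking the sense of the lump of clay's angular momentum as positive, L_{lump} = m v R = (0.103)(4.83)(1.44/2) = 0.3582 kg·m²/s.
L_i = −I_p ω_p + m v R = −(0.2627)(6.93) + 0.3582 = -1.462 kg·m²/s.
After sticking, I_f = I_p + m R² = 0.2627 + (0.103)(1.44/2)² = 0.3161 kg·m².
ω_f = L_i / I_f = -1.462 / 0.3161 = -4.626 rad/s.

|ω_f| ≈ 4.63 rad/s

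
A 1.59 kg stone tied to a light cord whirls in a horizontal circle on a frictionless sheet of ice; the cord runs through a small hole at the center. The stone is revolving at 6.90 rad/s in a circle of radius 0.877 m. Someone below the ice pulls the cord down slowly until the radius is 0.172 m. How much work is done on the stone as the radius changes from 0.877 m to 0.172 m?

No torque about the axis ⇒ m r₁² ω₁ = m r₂² ω₂.
ω₂ = ω₁ (r₁/r₂)² = (6.90)(0.877/0.172)² = 179.4 rad/s.
W = ΔKE = ½m(v₂² − v₁²) = 727.7 J.

W ≈ 728 J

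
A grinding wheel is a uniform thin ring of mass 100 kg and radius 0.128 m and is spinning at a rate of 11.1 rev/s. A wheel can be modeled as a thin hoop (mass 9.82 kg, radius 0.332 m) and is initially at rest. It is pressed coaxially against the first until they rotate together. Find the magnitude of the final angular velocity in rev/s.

The coupling torques are internal; angular momentum about the shared axis is conserved.
Moments of inertia: I_A = (100)(0.128)² = 1.638 kg·m²; I_B = (9.82)(0.332)² = 1.082 kg·m².
Taking A's sense as positive: L = (1.638)(11.1) = 18.19 kg·m²·rev/s.
Combined I = 1.638 + 1.082 = 2.721 kg·m².
ω_f = L / I = 18.19 / 2.721 = 6.684 rev/s.

|ω_f| ≈ 6.68 rev/s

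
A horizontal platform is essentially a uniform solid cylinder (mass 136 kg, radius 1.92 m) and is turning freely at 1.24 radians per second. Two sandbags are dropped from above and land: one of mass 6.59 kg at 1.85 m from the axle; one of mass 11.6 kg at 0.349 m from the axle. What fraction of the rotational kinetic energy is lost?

No external torque acts about the axle; L_before = L_after.
I_p = ½(136)(1.92)² = 250.7 kg·m².
Added inertia Σmr² = (6.59)(1.85)² + (11.6)(0.349)² = 23.97 kg·m²; I_f = 250.7 + 23.97 = 274.6 kg·m².
ω_f = I_p ω_i / I_f = (250.7)(1.24) / 274.6 = 1.132 rad/s.
KE_i = ½(250.7)(1.240 rad/s)² = 192.7 J; KE_f = ½(274.6)(1.132)² = 175.9 J.
Fraction lost = 0.08727.

fraction ≈ 0.0873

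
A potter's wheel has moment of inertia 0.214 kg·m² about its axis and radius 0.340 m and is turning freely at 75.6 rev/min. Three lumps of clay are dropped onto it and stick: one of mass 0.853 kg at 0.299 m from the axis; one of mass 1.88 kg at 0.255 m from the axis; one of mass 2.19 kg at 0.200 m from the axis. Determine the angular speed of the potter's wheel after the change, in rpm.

ω_f ≈ 32.3 rpm

The added mass arrives with no angular momentum about the axis, and any external torque about the axis is negligible, so the system's angular momentum is conserved.
Added inertia Σmr² = (0.853)(0.299)² + (1.88)(0.255)² + (2.19)(0.200)² = 0.2861 kg·m²; I_f = 0.2140 + 0.2861 = 0.5001 kg·m².
ω_f = I_p ω_i / I_f = (0.2140)(75.6) / 0.5001 = 32.35 rpm.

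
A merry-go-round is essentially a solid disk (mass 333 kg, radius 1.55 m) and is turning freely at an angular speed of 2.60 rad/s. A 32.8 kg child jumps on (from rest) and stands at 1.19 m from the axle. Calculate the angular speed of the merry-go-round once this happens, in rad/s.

ω_f ≈ 2.33 rad/s

No external torque acts about the axle; L_before = L_after.
I_p = ½(333)(1.55)² = 400.0 kg·m².
Added inertia Σmr² = (32.8)(1.19)² = 46.45 kg·m²; I_f = 400.0 + 46.45 = 446.5 kg·m².
ω_f = I_p ω_i / I_f = (400.0)(2.60) / 446.5 = 2.330 rad/s.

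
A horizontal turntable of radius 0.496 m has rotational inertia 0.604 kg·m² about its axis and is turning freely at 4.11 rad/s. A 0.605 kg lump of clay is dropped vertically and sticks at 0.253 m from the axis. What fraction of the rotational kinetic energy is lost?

fraction ≈ 0.0603

The added mass arrives with no angular momentum about the axis, and any external torque about the axis is negligible, so the system's angular momentum is conserved.
Added inertia Σmr² = (0.605)(0.253)² = 0.03873 kg·m²; I_f = 0.6040 + 0.03873 = 0.6427 kg·m².
ω_f = I_p ω_i / I_f = (0.6040)(4.11) / 0.6427 = 3.862 rad/s.
KE_i = ½(0.6040)(4.110 rad/s)² = 5.101 J; KE_f = ½(0.6427)(3.862)² = 4.794 J.
Fraction lost = 0.06025.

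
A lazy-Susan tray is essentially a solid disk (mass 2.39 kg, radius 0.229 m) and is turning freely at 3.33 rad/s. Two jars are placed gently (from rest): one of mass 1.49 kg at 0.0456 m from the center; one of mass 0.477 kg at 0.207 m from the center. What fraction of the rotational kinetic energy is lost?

fraction ≈ 0.273

The added mass arrives with no angular momentum about the center, and any external torque about the center is negligible, so the system's angular momentum is conserved.
I_p = ½(2.39)(0.229)² = 0.06267 kg·m².
Added inertia Σmr² = (1.49)(0.0456)² + (0.477)(0.207)² = 0.02354 kg·m²; I_f = 0.06267 + 0.02354 = 0.08620 kg·m².
ω_f = I_p ω_i / I_f = (0.06267)(3.33) / 0.08620 = 2.421 rad/s.
KE_i = ½(0.06267)(3.330 rad/s)² = 0.3475 J; KE_f = ½(0.08620)(2.421)² = 0.2526 J.
Fraction lost = 0.2730.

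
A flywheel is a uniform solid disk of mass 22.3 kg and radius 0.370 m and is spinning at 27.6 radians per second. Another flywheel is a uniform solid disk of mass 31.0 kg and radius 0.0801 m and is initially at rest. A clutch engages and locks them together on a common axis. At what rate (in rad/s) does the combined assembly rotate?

|ω_f| ≈ 25.9 rad/s

No external torque acts about the common axis, so total angular momentum is conserved.
Moments of inertia: I_A = ½(22.3)(0.370)² = 1.526 kg·m²; I_B = ½(31.0)(0.0801)² = 0.09945 kg·m².
Taking A's sense as positive: L = (1.526)(27.6) = 42.13 kg·m²·rad/s.
Combined I = 1.526 + 0.09945 = 1.626 kg·m².
ω_f = L / I = 42.13 / 1.626 = 25.91 rad/s.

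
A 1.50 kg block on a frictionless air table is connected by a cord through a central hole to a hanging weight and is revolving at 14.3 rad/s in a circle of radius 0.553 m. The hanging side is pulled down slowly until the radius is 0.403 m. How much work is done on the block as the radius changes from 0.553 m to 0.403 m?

No torque about the axis ⇒ m r₁² ω₁ = m r₂² ω₂.
ω₂ = ω₁ (r₁/r₂)² = (14.3)(0.553/0.403)² = 26.93 rad/s.
W = ΔKE = ½m(v₂² − v₁²) = 41.41 J.

W ≈ 41.4 J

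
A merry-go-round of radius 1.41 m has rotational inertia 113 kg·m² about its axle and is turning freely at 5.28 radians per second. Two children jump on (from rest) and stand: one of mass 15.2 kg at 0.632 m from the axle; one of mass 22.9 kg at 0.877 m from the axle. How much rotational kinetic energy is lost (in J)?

energy lost ≈ 273 J

No external torque acts about the axle; L_before = L_after.
Added inertia Σmr² = (15.2)(0.632)² + (22.9)(0.877)² = 23.68 kg·m²; I_f = 113.0 + 23.68 = 136.7 kg·m².
ω_f = I_p ω_i / I_f = (113.0)(5.28) / 136.7 = 4.365 rad/s.
KE_i = ½(113.0)(5.280 rad/s)² = 1575 J; KE_f = ½(136.7)(4.365)² = 1302 J.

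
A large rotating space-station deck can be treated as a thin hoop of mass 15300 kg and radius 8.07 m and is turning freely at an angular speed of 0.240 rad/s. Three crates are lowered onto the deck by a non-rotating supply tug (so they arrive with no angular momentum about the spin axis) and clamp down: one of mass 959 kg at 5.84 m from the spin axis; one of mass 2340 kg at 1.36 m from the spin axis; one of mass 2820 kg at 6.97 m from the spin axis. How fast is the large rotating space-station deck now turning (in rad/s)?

No external torque acts about the spin axis; L_before = L_after.
I_p = (15300)(8.07)² = 9.964e+05 kg·m².
Added inertia Σmr² = (959)(5.84)² + (2340)(1.36)² + (2820)(6.97)² = 1.740e+05 kg·m²; I_f = 9.964e+05 + 1.740e+05 = 1.170e+06 kg·m².
ω_f = I_p ω_i / I_f = (9.964e+05)(0.240) / 1.170e+06 = 0.2043 rad/s.

ω_f ≈ 0.204 rad/s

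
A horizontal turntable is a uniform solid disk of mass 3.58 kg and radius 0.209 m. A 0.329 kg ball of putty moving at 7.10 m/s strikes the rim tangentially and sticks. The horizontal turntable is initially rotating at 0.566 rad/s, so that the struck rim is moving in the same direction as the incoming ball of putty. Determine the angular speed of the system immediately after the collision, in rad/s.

|ω_f| ≈ 5.75 rad/s

About the axle the impulsive forces during the collision are internal, so angular momentum about that axis is conserved.
I_p = ½(3.58)(0.209)² = 0.07819 kg·m². Taking the sense of the ball of putty's angular momentum as positive, L_{ball} = m v R = (0.329)(7.10)(0.209) = 0.4882 kg·m²/s.
L_i = +I_p ω_p + m v R = +(0.07819)(0.566) + 0.4882 = 0.5325 kg·m²/s.
After sticking, I_f = I_p + m R² = 0.07819 + (0.329)(0.209)² = 0.09256 kg·m².
ω_f = L_i / I_f = 0.5325 / 0.09256 = 5.753 rad/s.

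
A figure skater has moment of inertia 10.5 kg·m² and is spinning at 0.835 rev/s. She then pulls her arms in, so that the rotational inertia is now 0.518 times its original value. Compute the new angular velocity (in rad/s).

No external torque acts about the spin axis, so angular momentum is conserved.
I₂ = 0.518 × 10.5 = 5.439 kg·m².
ω₂ = I₁ω₁ / I₂ = (10.50)(0.835 rev/s) / (5.439) = 1.612 rev/s = 10.13 rad/s.

ω₂ ≈ 10.1 rad/s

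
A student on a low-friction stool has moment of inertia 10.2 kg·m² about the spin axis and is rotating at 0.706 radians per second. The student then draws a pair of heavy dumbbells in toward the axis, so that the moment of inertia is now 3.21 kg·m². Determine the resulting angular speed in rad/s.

ω₂ ≈ 2.24 rad/s

No external torque acts about the spin axis, so angular momentum is conserved.
ω₂ = I₁ω₁ / I₂ = (10.20)(0.706 rad/s) / (3.210) = 2.243 rad/s.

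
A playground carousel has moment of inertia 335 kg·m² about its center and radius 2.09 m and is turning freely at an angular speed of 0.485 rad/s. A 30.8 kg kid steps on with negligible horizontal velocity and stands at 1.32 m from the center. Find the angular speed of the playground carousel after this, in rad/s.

ω_f ≈ 0.418 rad/s

The added mass arrives with no angular momentum about the center, and any external torque about the center is negligible, so the system's angular momentum is conserved.
Added inertia Σmr² = (30.8)(1.32)² = 53.67 kg·m²; I_f = 335.0 + 53.67 = 388.7 kg·m².
ω_f = I_p ω_i / I_f = (335.0)(0.485) / 388.7 = 0.4180 rad/s.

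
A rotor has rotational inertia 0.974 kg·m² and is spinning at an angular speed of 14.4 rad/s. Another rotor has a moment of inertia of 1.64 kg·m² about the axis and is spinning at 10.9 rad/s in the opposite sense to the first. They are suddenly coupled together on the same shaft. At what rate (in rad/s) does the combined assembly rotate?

|ω_f| ≈ 1.47 rad/s

The coupling torques are internal; angular momentum about the shared axis is conserved.
Taking A's sense as positive: L = (0.9740)(14.4) − (1.640)(10.9) = -3.850 kg·m²·rad/s.
Combined I = 0.9740 + 1.640 = 2.614 kg·m².
ω_f = L / I = -3.850 / 2.614 = -1.473 rad/s.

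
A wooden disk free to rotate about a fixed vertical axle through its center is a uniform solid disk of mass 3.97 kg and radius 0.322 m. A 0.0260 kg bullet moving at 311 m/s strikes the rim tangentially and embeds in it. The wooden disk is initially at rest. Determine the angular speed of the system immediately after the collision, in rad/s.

The axle reaction passes through the axle and exerts no torque about it; angular momentum about the axle is conserved through the impact.
I_p = ½(3.97)(0.322)² = 0.2058 kg·m². Taking the sense of the bullet's angular momentum as positive, L_{bullet} = m v R = (0.0260)(311)(0.322) = 2.604 kg·m²/s.
L_i = 0 + 2.604 = 2.604 kg·m²/s.
After sticking, I_f = I_p + m R² = 0.2058 + (0.0260)(0.322)² = 0.2085 kg·m².
ω_f = L_i / I_f = 2.604 / 0.2085 = 12.49 rad/s.

|ω_f| ≈ 12.5 rad/s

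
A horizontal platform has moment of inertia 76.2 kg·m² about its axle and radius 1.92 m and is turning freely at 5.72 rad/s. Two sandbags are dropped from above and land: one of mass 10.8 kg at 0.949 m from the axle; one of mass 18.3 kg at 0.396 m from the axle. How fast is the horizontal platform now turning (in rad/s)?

No external torque acts about the axle; L_before = L_after.
Added inertia Σmr² = (10.8)(0.949)² + (18.3)(0.396)² = 12.60 kg·m²; I_f = 76.20 + 12.60 = 88.80 kg·m².
ω_f = I_p ω_i / I_f = (76.20)(5.72) / 88.80 = 4.909 rad/s.

ω_f ≈ 4.91 rad/s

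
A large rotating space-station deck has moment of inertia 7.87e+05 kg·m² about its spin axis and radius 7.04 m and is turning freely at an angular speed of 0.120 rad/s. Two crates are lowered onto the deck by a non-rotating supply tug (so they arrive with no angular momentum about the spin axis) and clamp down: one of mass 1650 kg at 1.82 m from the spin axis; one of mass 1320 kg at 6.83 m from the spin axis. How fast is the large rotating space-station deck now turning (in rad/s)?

No external torque acts about the spin axis; L_before = L_after.
Added inertia Σmr² = (1650)(1.82)² + (1320)(6.83)² = 67040 kg·m²; I_f = 7.870e+05 + 67040 = 8.540e+05 kg·m².
ω_f = I_p ω_i / I_f = (7.870e+05)(0.120) / 8.540e+05 = 0.1106 rad/s.

ω_f ≈ 0.111 rad/s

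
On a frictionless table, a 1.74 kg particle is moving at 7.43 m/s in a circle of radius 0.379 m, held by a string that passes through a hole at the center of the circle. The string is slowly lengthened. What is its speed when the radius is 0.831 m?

v₂ ≈ 3.39 m/s

Central (radial) force ⇒ zero torque about the center ⇒ m v r is constant.
v₂ = v₁ r₁ / r₂ = (7.43)(0.379) / (0.831) = 3.389 m/s.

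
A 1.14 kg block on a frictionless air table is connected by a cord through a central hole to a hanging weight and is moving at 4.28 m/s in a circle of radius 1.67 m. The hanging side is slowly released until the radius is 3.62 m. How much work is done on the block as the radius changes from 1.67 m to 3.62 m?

Central (radial) force ⇒ zero torque about the center ⇒ m v r is constant.
v₂ = v₁ r₁ / r₂ = (4.28)(1.67) / (3.62) = 1.974 m/s.
W = ΔKE = ½m(v₂² − v₁²) = -8.219 J.

W ≈ -8.22 J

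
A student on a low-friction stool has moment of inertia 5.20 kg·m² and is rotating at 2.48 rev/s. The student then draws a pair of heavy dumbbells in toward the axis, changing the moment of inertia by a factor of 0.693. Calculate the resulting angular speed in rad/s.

No external torque acts about the spin axis, so angular momentum is conserved.
I₂ = 0.693 × 5.20 = 3.604 kg·m².
ω₂ = I₁ω₁ / I₂ = (5.200)(2.48 rev/s) / (3.604) = 3.579 rev/s = 22.49 rad/s.

ω₂ ≈ 22.5 rad/s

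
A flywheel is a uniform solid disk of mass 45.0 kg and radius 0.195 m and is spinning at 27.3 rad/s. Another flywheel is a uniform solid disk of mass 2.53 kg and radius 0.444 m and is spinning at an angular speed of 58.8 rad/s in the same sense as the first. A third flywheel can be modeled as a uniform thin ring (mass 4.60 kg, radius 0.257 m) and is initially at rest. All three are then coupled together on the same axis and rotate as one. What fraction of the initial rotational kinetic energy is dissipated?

No external torque acts about the common axis, so total angular momentum is conserved.
Moments of inertia: I_A = ½(45.0)(0.195)² = 0.8556 kg·m²; I_B = ½(2.53)(0.444)² = 0.2494 kg·m²; I_C = (4.60)(0.257)² = 0.3038 kg·m².
Taking A's sense as positive: L = (0.8556)(27.3) + (0.2494)(58.8) = 38.02 kg·m²·rad/s.
Combined I = 0.8556 + 0.2494 + 0.3038 = 1.409 kg·m².
ω_f = L / I = 38.02 / 1.409 = 26.99 rad/s.
KE_i = ½ΣIω² = 749.9 J; KE_f = ½(1.409)(26.99)² = 513.1 J.
Fraction dissipated = (KE_i − KE_f)/KE_i = 0.3159.

fraction ≈ 0.316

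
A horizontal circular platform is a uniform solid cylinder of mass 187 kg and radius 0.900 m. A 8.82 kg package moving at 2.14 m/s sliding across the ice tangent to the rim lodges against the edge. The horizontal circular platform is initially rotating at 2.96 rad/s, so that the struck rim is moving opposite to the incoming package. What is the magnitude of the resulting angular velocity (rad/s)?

|ω_f| ≈ 2.50 rad/s

The axle reaction passes through the central axle and exerts no torque about it; angular momentum about the central axle is conserved through the impact.
I_p = ½(187)(0.900)² = 75.74 kg·m². Taking the sense of the package's angular momentum as positive, L_{package} = m v R = (8.82)(2.14)(0.900) = 16.99 kg·m²/s.
L_i = −I_p ω_p + m v R = −(75.74)(2.96) + 16.99 = -207.2 kg·m²/s.
After sticking, I_f = I_p + m R² = 75.74 + (8.82)(0.900)² = 82.88 kg·m².
ω_f = L_i / I_f = -207.2 / 82.88 = -2.500 rad/s.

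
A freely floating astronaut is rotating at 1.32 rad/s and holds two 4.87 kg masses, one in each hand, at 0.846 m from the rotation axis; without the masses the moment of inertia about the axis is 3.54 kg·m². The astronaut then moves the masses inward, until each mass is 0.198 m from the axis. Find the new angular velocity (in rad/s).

ω₂ ≈ 3.54 rad/s

Angular momentum about the spin axis is conserved since the torque about it is zero.
I₁ = 3.54 + 2(4.87)(0.846)² = 10.51 kg·m²; I₂ = 3.54 + 2(4.87)(0.198)² = 3.922 kg·m².
ω₂ = I₁ω₁ / I₂ = (10.51)(1.32 rad/s) / (3.922) = 3.538 rad/s.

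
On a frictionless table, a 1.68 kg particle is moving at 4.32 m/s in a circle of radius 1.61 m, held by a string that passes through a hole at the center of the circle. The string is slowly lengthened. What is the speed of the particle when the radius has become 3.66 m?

v₂ ≈ 1.90 m/s

Central (radial) force ⇒ zero torque about the center ⇒ m v r is constant.
v₂ = v₁ r₁ / r₂ = (4.32)(1.61) / (3.66) = 1.900 m/s.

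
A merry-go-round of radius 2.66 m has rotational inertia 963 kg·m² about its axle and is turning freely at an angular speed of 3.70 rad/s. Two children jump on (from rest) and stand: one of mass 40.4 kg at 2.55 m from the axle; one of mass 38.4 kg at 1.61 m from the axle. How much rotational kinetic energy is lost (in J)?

The added mass arrives with no angular momentum about the axle, and any external torque about the axle is negligible, so the system's angular momentum is conserved.
Added inertia Σmr² = (40.4)(2.55)² + (38.4)(1.61)² = 362.2 kg·m²; I_f = 963.0 + 362.2 = 1325 kg·m².
ω_f = I_p ω_i / I_f = (963.0)(3.70) / 1325 = 2.689 rad/s.
KE_i = ½(963.0)(3.700 rad/s)² = 6592 J; KE_f = ½(1325)(2.689)² = 4790 J.

energy lost ≈ 1800 J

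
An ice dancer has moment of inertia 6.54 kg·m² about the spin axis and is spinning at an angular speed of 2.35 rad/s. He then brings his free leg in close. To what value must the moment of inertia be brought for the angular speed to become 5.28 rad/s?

I₂ ≈ 2.91 kg·m²

No external torque acts about the spin axis, so angular momentum is conserved.
I₂ = I₁ω₁ / ω₂ = (6.54)(2.35) / (5.28) = 2.911 kg·m².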